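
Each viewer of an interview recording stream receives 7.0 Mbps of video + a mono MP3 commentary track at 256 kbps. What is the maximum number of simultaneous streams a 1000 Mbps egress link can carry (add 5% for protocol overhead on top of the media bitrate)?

Audio: 256 kbps = 0.256 Mbps.
Per-viewer media rate: 7.256 Mbps.
On the wire with 5% overhead: 7.619 Mbps.
1000 Mbps = 1,000 Mbps; 1,000 / 7.619 = 131.25 → 131 viewers.

131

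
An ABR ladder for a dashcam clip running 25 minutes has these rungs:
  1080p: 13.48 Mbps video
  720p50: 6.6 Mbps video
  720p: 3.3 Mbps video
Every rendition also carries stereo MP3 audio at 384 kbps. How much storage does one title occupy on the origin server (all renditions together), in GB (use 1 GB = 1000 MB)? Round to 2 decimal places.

25 min = 1500 s
Audio: 384 kbps = 0.384 Mbps.
Sum of rendition bitrates: (13.48+0.384) + (6.6+0.384) + (3.3+0.384) = 24.532 Mbps.
× 1500 s = 36,798 Mb = 4,600 MB = 4.600 GB.

4.60 GB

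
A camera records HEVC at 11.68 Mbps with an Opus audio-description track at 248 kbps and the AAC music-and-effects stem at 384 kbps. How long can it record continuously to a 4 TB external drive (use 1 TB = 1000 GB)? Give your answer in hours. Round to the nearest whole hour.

Audio total: 248 + 384 = 632 kbps = 0.632 Mbps.
Total bitrate: 11.68 + 0.632 = 12.312 Mbps.
Capacity: 4 TB = 32,000,000 Mb.
Recording time: 32,000,000 / 12.312 = 2,599,090 s ≈ 722 hours.

722 hours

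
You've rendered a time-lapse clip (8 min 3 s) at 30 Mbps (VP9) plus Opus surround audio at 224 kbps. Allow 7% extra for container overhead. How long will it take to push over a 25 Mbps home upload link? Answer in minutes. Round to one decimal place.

10.4 minutes

8 min 3 s = 483 s
Audio: 224 kbps = 0.224 Mbps.
Total bitrate: 30.224 Mbps.
File: 30.224 Mbps × 483 s = 14598.2 Mb.
With 7% container overhead: ×1.07. → 15620.1 Mb.
At 25 Mbps: 15620.1 / 25 = 624.8 s ≈ 10.4 minutes.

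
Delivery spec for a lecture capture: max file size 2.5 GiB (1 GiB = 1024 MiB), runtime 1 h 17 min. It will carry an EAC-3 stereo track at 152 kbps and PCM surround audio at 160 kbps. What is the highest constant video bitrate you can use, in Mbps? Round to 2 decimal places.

4.34 Mbps

Budget: 2.5 GiB = 21474.8 Mb.
1 h 17 min = 77 min = 4620 s
Total bitrate budget: 21474.8 Mb / 4620 s = 4.648 Mbps.
Audio total: 152 + 160 = 312 kbps = 0.312 Mbps.
Video: 4.648 − 0.312 = 4.336 Mbps.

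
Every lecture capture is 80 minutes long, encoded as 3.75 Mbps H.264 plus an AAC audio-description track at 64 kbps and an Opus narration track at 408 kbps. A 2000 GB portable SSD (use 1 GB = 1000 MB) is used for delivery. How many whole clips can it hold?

80 min = 4800 s
Audio total: 64 + 408 = 472 kbps = 0.472 Mbps.
Total bitrate: 4.222 Mbps.
Per item: 4.222 Mbps × 4800 s = 20,266 Mb = 2,533 MB.
Capacity: 2000 GB = 16,000,000 Mb; 789.52 items → 789 complete.

789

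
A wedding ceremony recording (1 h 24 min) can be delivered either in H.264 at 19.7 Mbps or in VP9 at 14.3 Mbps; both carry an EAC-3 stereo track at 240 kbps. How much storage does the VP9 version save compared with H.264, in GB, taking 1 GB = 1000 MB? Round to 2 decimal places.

3.40 GB

1 h 24 min = 84 min = 5040 s
Audio: 240 kbps = 0.240 Mbps.
H.264: 19.940 Mbps × 5040 s = 100497.6 Mb = 12.562 GB.
VP9: 14.540 Mbps × 5040 s = 73281.6 Mb = 9.160 GB.
Saving: 12.562 − 9.160 = 3.402 GB.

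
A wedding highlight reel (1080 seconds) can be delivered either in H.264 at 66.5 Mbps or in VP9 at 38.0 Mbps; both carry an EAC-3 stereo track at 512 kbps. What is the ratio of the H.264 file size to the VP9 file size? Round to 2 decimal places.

1.74

Audio: 512 kbps = 0.512 Mbps.
H.264: 67.012 Mbps × 1080 s = 72373.0 Mb = 9.047 GB.
VP9: 38.512 Mbps × 1080 s = 41593.0 Mb = 5.199 GB.
Ratio: 9.047 / 5.199 = 1.740.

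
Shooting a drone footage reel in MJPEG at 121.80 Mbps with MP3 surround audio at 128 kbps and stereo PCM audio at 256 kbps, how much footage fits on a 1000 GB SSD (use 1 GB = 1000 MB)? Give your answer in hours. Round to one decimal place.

Audio total: 128 + 256 = 384 kbps = 0.384 Mbps.
Total bitrate: 121.80 + 0.384 = 122.184 Mbps.
Capacity: 1000 GB = 8,000,000 Mb.
Recording time: 8,000,000 / 122.184 = 65,475 s ≈ 18.2 hours.

18.2 hours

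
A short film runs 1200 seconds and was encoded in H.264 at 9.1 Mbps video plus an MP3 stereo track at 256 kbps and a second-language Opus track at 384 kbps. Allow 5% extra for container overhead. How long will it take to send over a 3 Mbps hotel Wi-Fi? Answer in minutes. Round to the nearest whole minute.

68 minutes

Audio total: 256 + 384 = 640 kbps = 0.640 Mbps.
Total bitrate: 9.740 Mbps.
File: 9.740 Mbps × 1200 s = 11688.0 Mb.
With 5% container overhead: ×1.05. → 12272.4 Mb.
At 3 Mbps: 12272.4 / 3 = 4090.8 s ≈ 68.2 minutes.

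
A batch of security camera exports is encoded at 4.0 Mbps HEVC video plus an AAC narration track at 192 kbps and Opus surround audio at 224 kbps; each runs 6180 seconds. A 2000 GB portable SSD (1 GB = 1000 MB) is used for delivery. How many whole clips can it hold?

Audio total: 192 + 224 = 416 kbps = 0.416 Mbps.
Total bitrate: 4.416 Mbps.
Per item: 4.416 Mbps × 6180 s = 27,291 Mb = 3,411 MB.
Capacity: 2000 GB = 16,000,000 Mb; 586.28 items → 586 complete.

586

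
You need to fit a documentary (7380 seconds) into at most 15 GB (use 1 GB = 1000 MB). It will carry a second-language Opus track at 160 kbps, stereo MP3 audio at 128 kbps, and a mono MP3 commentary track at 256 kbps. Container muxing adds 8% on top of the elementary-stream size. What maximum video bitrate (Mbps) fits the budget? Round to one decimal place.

Budget: 15 GB = 120000.0 Mb.
Stream payload after overhead: 120000.0 / 1.08 = 111111.1 Mb.
Total bitrate budget: 111111.1 Mb / 7380 s = 15.056 Mbps.
Audio total: 160 + 128 + 256 = 544 kbps = 0.544 Mbps.
Video: 15.056 − 0.544 = 14.512 Mbps.

14.5 Mbps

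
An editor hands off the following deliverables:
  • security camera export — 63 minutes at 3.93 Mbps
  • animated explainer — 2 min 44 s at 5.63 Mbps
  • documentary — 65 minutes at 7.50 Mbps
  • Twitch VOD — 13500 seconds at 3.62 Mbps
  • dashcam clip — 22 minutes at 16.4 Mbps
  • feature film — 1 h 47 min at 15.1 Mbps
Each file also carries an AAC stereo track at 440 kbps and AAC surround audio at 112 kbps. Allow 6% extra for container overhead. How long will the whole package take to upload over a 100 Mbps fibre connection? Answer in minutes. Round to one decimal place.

40.4 minutes

Audio total: 440 + 112 = 552 kbps = 0.552 Mbps.
security camera export: 4.482 Mbps × 3780 s × 1.06 = 17958.5 Mb
animated explainer: 6.182 Mbps × 164 s × 1.06 = 1074.7 Mb
documentary: 8.052 Mbps × 3900 s × 1.06 = 33287.0 Mb
Twitch VOD: 4.172 Mbps × 13500 s × 1.06 = 59701.3 Mb
dashcam clip: 16.952 Mbps × 1320 s × 1.06 = 23719.2 Mb
feature film: 15.652 Mbps × 6420 s × 1.06 = 106515.0 Mb
Total: 242255.7 Mb = 30282.0 MB.
At 100 Mbps: 242255.7 / 100 = 2423 s ≈ 40.4 minutes.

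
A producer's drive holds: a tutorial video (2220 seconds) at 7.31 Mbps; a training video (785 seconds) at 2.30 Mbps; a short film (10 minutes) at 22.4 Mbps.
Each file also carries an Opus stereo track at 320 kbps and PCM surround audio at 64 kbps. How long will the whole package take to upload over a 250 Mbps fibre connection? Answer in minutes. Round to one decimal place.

2.2 minutes

Audio total: 320 + 64 = 384 kbps = 0.384 Mbps.
tutorial video: 7.694 Mbps × 2220 s = 17080.7 Mb
training video: 2.684 Mbps × 785 s = 2106.9 Mb
short film: 22.784 Mbps × 600 s = 13670.4 Mb
Total: 32858.0 Mb = 4107.3 MB.
At 250 Mbps: 32858.0 / 250 = 131 s ≈ 2.19 minutes.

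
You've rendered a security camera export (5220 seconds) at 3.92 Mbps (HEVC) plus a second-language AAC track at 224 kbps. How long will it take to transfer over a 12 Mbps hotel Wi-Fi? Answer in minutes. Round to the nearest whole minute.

Audio: 224 kbps = 0.224 Mbps.
Total bitrate: 4.144 Mbps.
File: 4.144 Mbps × 5220 s = 21631.7 Mb.
At 12 Mbps: 21631.7 / 12 = 1802.6 s ≈ 30 minutes.

30 minutes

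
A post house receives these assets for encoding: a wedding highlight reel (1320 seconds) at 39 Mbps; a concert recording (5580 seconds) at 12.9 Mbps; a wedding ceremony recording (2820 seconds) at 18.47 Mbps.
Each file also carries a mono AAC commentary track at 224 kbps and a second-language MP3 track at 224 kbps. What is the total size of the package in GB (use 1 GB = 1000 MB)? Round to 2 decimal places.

22.49 GB

Audio total: 224 + 224 = 448 kbps = 0.448 Mbps.
wedding highlight reel: 39.448 Mbps × 1320 s = 52071.4 Mb
concert recording: 13.348 Mbps × 5580 s = 74481.8 Mb
wedding ceremony recording: 18.918 Mbps × 2820 s = 53348.8 Mb
Total: 179902.0 Mb = 22487.7 MB.
= 22.49 GB.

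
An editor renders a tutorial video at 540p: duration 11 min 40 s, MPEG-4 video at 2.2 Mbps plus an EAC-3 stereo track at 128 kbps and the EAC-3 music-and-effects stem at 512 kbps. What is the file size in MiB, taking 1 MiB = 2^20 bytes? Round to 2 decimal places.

236.99 MiB

11 min 40 s = 700 s
Audio total: 128 + 512 = 640 kbps = 0.640 Mbps.
Total bitrate: 2.2 + 0.640 = 2.840 Mbps.
Stream data: 2.840 Mbps × 700 s = 1988.0 Mb.
1,988 Mb = 248,500,000 bytes ÷ 1,048,576 = 237.0 MiB.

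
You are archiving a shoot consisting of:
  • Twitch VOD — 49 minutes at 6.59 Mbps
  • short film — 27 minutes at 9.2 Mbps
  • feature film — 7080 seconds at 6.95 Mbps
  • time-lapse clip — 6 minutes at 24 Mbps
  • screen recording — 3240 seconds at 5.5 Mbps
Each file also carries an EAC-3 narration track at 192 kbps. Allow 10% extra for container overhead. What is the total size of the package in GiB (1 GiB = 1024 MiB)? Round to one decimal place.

Audio: 192 kbps = 0.192 Mbps.
Twitch VOD: 6.782 Mbps × 2940 s × 1.10 = 21933.0 Mb
short film: 9.392 Mbps × 1620 s × 1.10 = 16736.5 Mb
feature film: 7.142 Mbps × 7080 s × 1.10 = 55621.9 Mb
time-lapse clip: 24.192 Mbps × 360 s × 1.10 = 9580.0 Mb
screen recording: 5.692 Mbps × 3240 s × 1.10 = 20286.3 Mb
Total: 124157.7 Mb = 15519.7 MB.
= 14.45 GiB.

14.5 GiB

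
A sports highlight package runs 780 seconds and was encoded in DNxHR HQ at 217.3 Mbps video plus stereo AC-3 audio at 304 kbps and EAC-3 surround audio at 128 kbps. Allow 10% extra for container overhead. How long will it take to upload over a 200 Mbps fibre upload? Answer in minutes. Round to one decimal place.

Audio total: 304 + 128 = 432 kbps = 0.432 Mbps.
Total bitrate: 217.732 Mbps.
File: 217.732 Mbps × 780 s = 169831.0 Mb.
With 10% container overhead: ×1.10. → 186814.1 Mb.
At 200 Mbps: 186814.1 / 200 = 934.1 s ≈ 15.6 minutes.

15.6 minutes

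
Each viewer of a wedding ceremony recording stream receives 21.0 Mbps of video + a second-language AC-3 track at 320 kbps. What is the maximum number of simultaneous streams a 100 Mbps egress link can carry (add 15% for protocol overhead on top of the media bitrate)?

4

Audio: 320 kbps = 0.320 Mbps.
Per-viewer media rate: 21.320 Mbps.
On the wire with 15% overhead: 24.518 Mbps.
100 Mbps = 100.0 Mbps; 100.0 / 24.518 = 4.08 → 4 viewers.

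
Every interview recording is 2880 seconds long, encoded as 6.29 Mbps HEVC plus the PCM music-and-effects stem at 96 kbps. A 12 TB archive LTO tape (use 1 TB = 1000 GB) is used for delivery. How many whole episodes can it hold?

Audio: 96 kbps = 0.096 Mbps.
Total bitrate: 6.386 Mbps.
Per item: 6.386 Mbps × 2880 s = 18,392 Mb = 2,299 MB.
Capacity: 12 TB = 96,000,000 Mb; 5219.75 items → 5219 complete.

5219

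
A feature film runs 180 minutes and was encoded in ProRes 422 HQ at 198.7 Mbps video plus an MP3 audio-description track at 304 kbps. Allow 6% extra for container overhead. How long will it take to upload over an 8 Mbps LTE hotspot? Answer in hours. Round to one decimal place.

79.1 hours

180 min = 10800 s
Audio: 304 kbps = 0.304 Mbps.
Total bitrate: 199.004 Mbps.
File: 199.004 Mbps × 10800 s = 2149243.2 Mb.
With 6% container overhead: ×1.06. → 2278197.8 Mb.
At 8 Mbps: 2278197.8 / 8 = 284774.7 s ≈ 79.1 hours.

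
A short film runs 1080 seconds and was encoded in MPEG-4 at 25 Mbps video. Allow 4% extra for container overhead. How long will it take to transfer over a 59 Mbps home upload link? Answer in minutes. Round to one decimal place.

File: 25.000 Mbps × 1080 s = 27000.0 Mb.
With 4% container overhead: ×1.04. → 28080.0 Mb.
At 59 Mbps: 28080.0 / 59 = 475.9 s ≈ 7.93 minutes.

7.9 minutes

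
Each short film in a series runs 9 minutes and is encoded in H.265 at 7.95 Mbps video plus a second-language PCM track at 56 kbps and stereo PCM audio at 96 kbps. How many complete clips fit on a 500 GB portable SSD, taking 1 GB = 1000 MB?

914

9 min = 540 s
Audio total: 56 + 96 = 152 kbps = 0.152 Mbps.
Total bitrate: 8.102 Mbps.
Per item: 8.102 Mbps × 540 s = 4,375 Mb = 546.9 MB.
Capacity: 500 GB = 4,000,000 Mb; 914.27 items → 914 complete.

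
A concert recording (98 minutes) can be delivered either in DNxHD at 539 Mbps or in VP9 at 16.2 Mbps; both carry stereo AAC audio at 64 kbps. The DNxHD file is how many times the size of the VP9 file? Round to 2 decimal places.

98 min = 5880 s
Audio: 64 kbps = 0.064 Mbps.
DNxHD: 539.064 Mbps × 5880 s = 3169696.3 Mb = 396.212 GB.
VP9: 16.264 Mbps × 5880 s = 95632.3 Mb = 11.954 GB.
Ratio: 396.212 / 11.954 = 33.145.

33.14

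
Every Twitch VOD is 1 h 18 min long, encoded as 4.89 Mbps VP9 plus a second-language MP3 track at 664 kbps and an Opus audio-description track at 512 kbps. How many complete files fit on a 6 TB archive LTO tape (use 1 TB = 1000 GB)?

1 h 18 min = 78 min = 4680 s
Audio total: 664 + 512 = 1176 kbps = 1.176 Mbps.
Total bitrate: 6.066 Mbps.
Per item: 6.066 Mbps × 4680 s = 28,389 Mb = 3,549 MB.
Capacity: 6 TB = 48,000,000 Mb; 1690.80 items → 1690 complete.

1690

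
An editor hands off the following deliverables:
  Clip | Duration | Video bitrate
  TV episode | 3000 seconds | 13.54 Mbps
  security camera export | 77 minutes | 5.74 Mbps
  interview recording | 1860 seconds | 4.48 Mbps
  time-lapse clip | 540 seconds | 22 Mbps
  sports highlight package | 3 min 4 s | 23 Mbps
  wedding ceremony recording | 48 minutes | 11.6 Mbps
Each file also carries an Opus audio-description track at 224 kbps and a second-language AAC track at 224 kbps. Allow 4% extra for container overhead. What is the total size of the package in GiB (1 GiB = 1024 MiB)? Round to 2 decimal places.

Audio total: 224 + 224 = 448 kbps = 0.448 Mbps.
TV episode: 13.988 Mbps × 3000 s × 1.04 = 43642.6 Mb
security camera export: 6.188 Mbps × 4620 s × 1.04 = 29732.1 Mb
interview recording: 4.928 Mbps × 1860 s × 1.04 = 9532.7 Mb
time-lapse clip: 22.448 Mbps × 540 s × 1.04 = 12606.8 Mb
sports highlight package: 23.448 Mbps × 184 s × 1.04 = 4487.0 Mb
wedding ceremony recording: 12.048 Mbps × 2880 s × 1.04 = 36086.2 Mb
Total: 136087.4 Mb = 17010.9 MB.
= 15.84 GiB.

15.84 GiB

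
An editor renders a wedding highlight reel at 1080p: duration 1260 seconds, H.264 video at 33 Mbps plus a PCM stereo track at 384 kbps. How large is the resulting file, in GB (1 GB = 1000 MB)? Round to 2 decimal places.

Audio: 384 kbps = 0.384 Mbps.
Total bitrate: 33 + 0.384 = 33.384 Mbps.
Stream data: 33.384 Mbps × 1260 s = 42063.8 Mb.
42,064 Mb ÷ 8 = 5,258 MB → 5.258 GB.

5.26 GB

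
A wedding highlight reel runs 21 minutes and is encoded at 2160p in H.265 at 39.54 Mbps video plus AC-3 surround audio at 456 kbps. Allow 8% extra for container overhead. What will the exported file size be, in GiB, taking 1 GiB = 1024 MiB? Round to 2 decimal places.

6.34 GiB

21 min = 1260 s
Audio: 456 kbps = 0.456 Mbps.
Total bitrate: 39.54 + 0.456 = 39.996 Mbps.
Stream data: 39.996 Mbps × 1260 s = 50395.0 Mb.
With 8% container overhead: ×1.08.
54,427 Mb = 6,803,319,600 bytes ÷ 1,073,741,824 = 6.336 GiB.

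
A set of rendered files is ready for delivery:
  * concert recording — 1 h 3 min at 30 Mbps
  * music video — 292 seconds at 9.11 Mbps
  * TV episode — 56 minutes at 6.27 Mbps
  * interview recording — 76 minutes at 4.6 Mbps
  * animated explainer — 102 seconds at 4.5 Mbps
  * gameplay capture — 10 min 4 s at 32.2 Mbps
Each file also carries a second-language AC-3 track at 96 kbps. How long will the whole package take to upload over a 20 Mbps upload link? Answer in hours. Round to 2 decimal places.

2.49 hours

Audio: 96 kbps = 0.096 Mbps.
concert recording: 30.096 Mbps × 3780 s = 113762.9 Mb
music video: 9.206 Mbps × 292 s = 2688.2 Mb
TV episode: 6.366 Mbps × 3360 s = 21389.8 Mb
interview recording: 4.696 Mbps × 4560 s = 21413.8 Mb
animated explainer: 4.596 Mbps × 102 s = 468.8 Mb
gameplay capture: 32.296 Mbps × 604 s = 19506.8 Mb
Total: 179230.1 Mb = 22403.8 MB.
At 20 Mbps: 179230.1 / 20 = 8962 s ≈ 2.49 hours.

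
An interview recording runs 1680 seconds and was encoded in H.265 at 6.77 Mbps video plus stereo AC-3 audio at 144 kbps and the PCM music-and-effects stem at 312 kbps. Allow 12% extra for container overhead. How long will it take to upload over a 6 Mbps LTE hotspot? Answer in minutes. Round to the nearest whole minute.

38 minutes

Audio total: 144 + 312 = 456 kbps = 0.456 Mbps.
Total bitrate: 7.226 Mbps.
File: 7.226 Mbps × 1680 s = 12139.7 Mb.
With 12% container overhead: ×1.12. → 13596.4 Mb.
At 6 Mbps: 13596.4 / 6 = 2266.1 s ≈ 37.8 minutes.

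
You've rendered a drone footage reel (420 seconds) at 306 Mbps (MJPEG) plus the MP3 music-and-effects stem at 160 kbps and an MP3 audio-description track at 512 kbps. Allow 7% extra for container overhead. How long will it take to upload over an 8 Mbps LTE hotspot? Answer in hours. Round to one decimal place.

4.8 hours

Audio total: 160 + 512 = 672 kbps = 0.672 Mbps.
Total bitrate: 306.672 Mbps.
File: 306.672 Mbps × 420 s = 128802.2 Mb.
With 7% container overhead: ×1.07. → 137818.4 Mb.
At 8 Mbps: 137818.4 / 8 = 17227.3 s ≈ 4.79 hours.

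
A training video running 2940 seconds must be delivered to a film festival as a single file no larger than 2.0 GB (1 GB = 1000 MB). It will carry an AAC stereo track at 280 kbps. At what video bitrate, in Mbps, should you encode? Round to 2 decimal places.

5.16 Mbps

Budget: 2.0 GB = 16000.0 Mb.
Total bitrate budget: 16000.0 Mb / 2940 s = 5.442 Mbps.
Audio: 280 kbps = 0.280 Mbps.
Video: 5.442 − 0.280 = 5.162 Mbps.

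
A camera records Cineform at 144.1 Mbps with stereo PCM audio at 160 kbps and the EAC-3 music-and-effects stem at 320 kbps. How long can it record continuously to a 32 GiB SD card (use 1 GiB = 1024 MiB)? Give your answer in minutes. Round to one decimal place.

Audio total: 160 + 320 = 480 kbps = 0.480 Mbps.
Total bitrate: 144.1 + 0.480 = 144.580 Mbps.
Capacity: 32 GiB = 274,878 Mb.
Recording time: 274,878 / 144.580 = 1,901 s ≈ 31.7 minutes.

31.7 minutes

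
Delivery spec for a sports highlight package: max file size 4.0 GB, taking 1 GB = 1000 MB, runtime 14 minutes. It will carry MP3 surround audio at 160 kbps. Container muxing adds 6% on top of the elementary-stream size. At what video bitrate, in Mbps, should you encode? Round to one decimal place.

Budget: 4.0 GB = 32000.0 Mb.
Stream payload after overhead: 32000.0 / 1.06 = 30188.7 Mb.
14 min = 840 s
Total bitrate budget: 30188.7 Mb / 840 s = 35.939 Mbps.
Audio: 160 kbps = 0.160 Mbps.
Video: 35.939 − 0.160 = 35.779 Mbps.

35.8 Mbps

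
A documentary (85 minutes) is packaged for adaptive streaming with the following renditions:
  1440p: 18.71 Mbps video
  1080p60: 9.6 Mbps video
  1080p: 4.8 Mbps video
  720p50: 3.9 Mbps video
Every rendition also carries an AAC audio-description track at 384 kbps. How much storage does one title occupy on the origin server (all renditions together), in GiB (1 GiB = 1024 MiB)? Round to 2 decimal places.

85 min = 5100 s
Audio: 384 kbps = 0.384 Mbps.
Sum of rendition bitrates: (18.71+0.384) + (9.6+0.384) + (4.8+0.384) + (3.9+0.384) = 38.546 Mbps.
× 5100 s = 196,585 Mb = 24,573 MB = 22.89 GiB.

22.89 GiB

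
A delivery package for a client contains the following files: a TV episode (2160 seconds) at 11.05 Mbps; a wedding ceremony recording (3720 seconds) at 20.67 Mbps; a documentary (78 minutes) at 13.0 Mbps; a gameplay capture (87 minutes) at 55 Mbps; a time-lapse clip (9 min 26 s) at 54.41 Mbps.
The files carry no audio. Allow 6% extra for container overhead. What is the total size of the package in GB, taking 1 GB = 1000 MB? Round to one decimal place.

63.5 GB

TV episode: 11.050 Mbps × 2160 s × 1.06 = 25300.1 Mb
wedding ceremony recording: 20.670 Mbps × 3720 s × 1.06 = 81505.9 Mb
documentary: 13.000 Mbps × 4680 s × 1.06 = 64490.4 Mb
gameplay capture: 55.000 Mbps × 5220 s × 1.06 = 304326.0 Mb
time-lapse clip: 54.410 Mbps × 566 s × 1.06 = 32643.8 Mb
Total: 508266.2 Mb = 63533.3 MB.
= 63.53 GB.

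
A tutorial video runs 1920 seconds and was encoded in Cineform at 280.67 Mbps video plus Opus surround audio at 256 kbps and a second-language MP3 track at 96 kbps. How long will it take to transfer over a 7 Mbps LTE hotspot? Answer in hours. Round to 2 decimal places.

21.41 hours

Audio total: 256 + 96 = 352 kbps = 0.352 Mbps.
Total bitrate: 281.022 Mbps.
File: 281.022 Mbps × 1920 s = 539562.2 Mb.
At 7 Mbps: 539562.2 / 7 = 77080.3 s ≈ 21.4 hours.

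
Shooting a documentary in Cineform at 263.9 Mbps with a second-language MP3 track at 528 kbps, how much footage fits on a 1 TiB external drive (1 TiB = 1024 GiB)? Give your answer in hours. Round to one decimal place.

Audio: 528 kbps = 0.528 Mbps.
Total bitrate: 263.9 + 0.528 = 264.428 Mbps.
Capacity: 1 TiB = 8,796,093 Mb.
Recording time: 8,796,093 / 264.428 = 33,265 s ≈ 9.24 hours.

9.2 hours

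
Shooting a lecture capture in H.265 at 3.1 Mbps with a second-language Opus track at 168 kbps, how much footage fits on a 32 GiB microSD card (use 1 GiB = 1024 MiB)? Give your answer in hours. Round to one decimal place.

Audio: 168 kbps = 0.168 Mbps.
Total bitrate: 3.1 + 0.168 = 3.268 Mbps.
Capacity: 32 GiB = 274,878 Mb.
Recording time: 274,878 / 3.268 = 84,112 s ≈ 23.4 hours.

23.4 hours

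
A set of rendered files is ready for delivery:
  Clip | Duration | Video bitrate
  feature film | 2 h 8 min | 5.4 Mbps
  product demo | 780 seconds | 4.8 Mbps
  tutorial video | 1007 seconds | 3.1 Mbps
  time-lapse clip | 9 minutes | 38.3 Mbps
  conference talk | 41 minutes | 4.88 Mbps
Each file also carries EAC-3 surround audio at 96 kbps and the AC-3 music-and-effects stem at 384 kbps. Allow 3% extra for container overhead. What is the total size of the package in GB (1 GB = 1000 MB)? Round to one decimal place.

11.2 GB

Audio total: 96 + 384 = 480 kbps = 0.480 Mbps.
feature film: 5.880 Mbps × 7680 s × 1.03 = 46513.2 Mb
product demo: 5.280 Mbps × 780 s × 1.03 = 4242.0 Mb
tutorial video: 3.580 Mbps × 1007 s × 1.03 = 3713.2 Mb
time-lapse clip: 38.780 Mbps × 540 s × 1.03 = 21569.4 Mb
conference talk: 5.360 Mbps × 2460 s × 1.03 = 13581.2 Mb
Total: 89618.9 Mb = 11202.4 MB.
= 11.20 GB.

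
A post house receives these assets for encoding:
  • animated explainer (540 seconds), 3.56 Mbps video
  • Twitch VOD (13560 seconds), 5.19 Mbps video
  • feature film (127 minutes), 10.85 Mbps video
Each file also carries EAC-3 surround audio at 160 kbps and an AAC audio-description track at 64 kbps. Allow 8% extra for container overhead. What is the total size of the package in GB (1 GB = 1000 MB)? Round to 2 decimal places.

Audio total: 160 + 64 = 224 kbps = 0.224 Mbps.
animated explainer: 3.784 Mbps × 540 s × 1.08 = 2206.8 Mb
Twitch VOD: 5.414 Mbps × 13560 s × 1.08 = 79286.9 Mb
feature film: 11.074 Mbps × 7620 s × 1.08 = 91134.6 Mb
Total: 172628.4 Mb = 21578.5 MB.
= 21.58 GB.

21.58 GB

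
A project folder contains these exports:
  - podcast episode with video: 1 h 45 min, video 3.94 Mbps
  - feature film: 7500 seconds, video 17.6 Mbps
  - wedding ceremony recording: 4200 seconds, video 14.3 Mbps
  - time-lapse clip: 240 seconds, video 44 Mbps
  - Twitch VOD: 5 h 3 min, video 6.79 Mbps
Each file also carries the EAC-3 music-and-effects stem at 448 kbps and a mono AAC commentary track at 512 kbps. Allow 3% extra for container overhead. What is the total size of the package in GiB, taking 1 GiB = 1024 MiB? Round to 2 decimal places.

Audio total: 448 + 512 = 960 kbps = 0.960 Mbps.
podcast episode with video: 4.900 Mbps × 6300 s × 1.03 = 31796.1 Mb
feature film: 18.560 Mbps × 7500 s × 1.03 = 143376.0 Mb
wedding ceremony recording: 15.260 Mbps × 4200 s × 1.03 = 66014.8 Mb
time-lapse clip: 44.960 Mbps × 240 s × 1.03 = 11114.1 Mb
Twitch VOD: 7.750 Mbps × 18180 s × 1.03 = 145121.9 Mb
Total: 397422.8 Mb = 49677.9 MB.
= 46.27 GiB.

46.27 GiB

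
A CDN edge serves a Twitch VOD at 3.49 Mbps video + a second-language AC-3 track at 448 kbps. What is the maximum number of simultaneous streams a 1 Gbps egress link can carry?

253

Audio: 448 kbps = 0.448 Mbps.
Per-viewer media rate: 3.938 Mbps.
1 Gbps = 1,000 Mbps; 1,000 / 3.938 = 253.94 → 253 viewers.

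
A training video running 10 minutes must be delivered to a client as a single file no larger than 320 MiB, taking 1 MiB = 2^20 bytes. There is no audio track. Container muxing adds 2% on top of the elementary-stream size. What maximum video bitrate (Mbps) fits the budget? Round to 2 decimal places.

Budget: 320 MiB = 2684.4 Mb.
Stream payload after overhead: 2684.4 / 1.02 = 2631.7 Mb.
10 min = 600 s
Total bitrate budget: 2631.7 Mb / 600 s = 4.386 Mbps.

4.39 Mbps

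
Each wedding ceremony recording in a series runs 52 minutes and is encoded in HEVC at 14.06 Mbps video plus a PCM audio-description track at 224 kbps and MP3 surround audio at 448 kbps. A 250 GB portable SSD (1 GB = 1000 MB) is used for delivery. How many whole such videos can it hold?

52 min = 3120 s
Audio total: 224 + 448 = 672 kbps = 0.672 Mbps.
Total bitrate: 14.732 Mbps.
Per item: 14.732 Mbps × 3120 s = 45,964 Mb = 5,745 MB.
Capacity: 250 GB = 2,000,000 Mb; 43.51 items → 43 complete.

43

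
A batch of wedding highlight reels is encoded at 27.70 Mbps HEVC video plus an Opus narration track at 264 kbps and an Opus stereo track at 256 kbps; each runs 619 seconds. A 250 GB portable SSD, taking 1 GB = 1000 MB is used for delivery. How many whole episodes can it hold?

Audio total: 264 + 256 = 520 kbps = 0.520 Mbps.
Total bitrate: 28.220 Mbps.
Per item: 28.220 Mbps × 619 s = 17,468 Mb = 2,184 MB.
Capacity: 250 GB = 2,000,000 Mb; 114.49 items → 114 complete.

114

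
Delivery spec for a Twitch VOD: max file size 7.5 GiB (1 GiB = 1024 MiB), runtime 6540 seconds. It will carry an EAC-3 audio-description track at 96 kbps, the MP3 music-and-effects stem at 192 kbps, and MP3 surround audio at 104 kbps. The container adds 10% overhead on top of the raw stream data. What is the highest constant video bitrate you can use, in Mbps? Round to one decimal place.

Budget: 7.5 GiB = 64424.5 Mb.
Stream payload after overhead: 64424.5 / 1.10 = 58567.7 Mb.
Total bitrate budget: 58567.7 Mb / 6540 s = 8.955 Mbps.
Audio total: 96 + 192 + 104 = 392 kbps = 0.392 Mbps.
Video: 8.955 − 0.392 = 8.563 Mbps.

8.6 Mbps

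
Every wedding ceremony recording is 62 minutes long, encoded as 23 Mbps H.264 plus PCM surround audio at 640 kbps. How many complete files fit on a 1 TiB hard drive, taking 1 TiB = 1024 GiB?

62 min = 3720 s
Audio: 640 kbps = 0.640 Mbps.
Total bitrate: 23.640 Mbps.
Per item: 23.640 Mbps × 3720 s = 87,941 Mb = 10,993 MB.
Capacity: 1 TiB = 8,796,093 Mb; 100.02 items → 100 complete.

100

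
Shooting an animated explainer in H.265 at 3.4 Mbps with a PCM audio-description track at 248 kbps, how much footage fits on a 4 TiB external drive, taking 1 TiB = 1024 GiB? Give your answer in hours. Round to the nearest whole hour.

Audio: 248 kbps = 0.248 Mbps.
Total bitrate: 3.4 + 0.248 = 3.648 Mbps.
Capacity: 4 TiB = 35,184,372 Mb.
Recording time: 35,184,372 / 3.648 = 9,644,839 s ≈ 2,679 hours.

2679 hours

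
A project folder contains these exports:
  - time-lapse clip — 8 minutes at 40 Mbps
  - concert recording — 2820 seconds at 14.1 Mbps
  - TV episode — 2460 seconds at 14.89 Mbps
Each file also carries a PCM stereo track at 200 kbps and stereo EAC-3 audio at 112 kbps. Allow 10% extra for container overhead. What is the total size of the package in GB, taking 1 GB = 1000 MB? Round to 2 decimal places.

Audio total: 200 + 112 = 312 kbps = 0.312 Mbps.
time-lapse clip: 40.312 Mbps × 480 s × 1.10 = 21284.7 Mb
concert recording: 14.412 Mbps × 2820 s × 1.10 = 44706.0 Mb
TV episode: 15.202 Mbps × 2460 s × 1.10 = 41136.6 Mb
Total: 107127.4 Mb = 13390.9 MB.
= 13.39 GB.

13.39 GB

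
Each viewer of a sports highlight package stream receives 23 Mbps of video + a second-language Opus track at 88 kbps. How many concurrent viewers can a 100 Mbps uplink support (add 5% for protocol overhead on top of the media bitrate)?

Audio: 88 kbps = 0.088 Mbps.
Per-viewer media rate: 23.088 Mbps.
On the wire with 5% overhead: 24.242 Mbps.
100 Mbps = 100.0 Mbps; 100.0 / 24.242 = 4.13 → 4 viewers.

4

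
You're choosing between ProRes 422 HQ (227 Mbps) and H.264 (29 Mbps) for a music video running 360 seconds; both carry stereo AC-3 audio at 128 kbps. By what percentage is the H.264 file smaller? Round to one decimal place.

87.2%

Audio: 128 kbps = 0.128 Mbps.
ProRes 422 HQ: 227.128 Mbps × 360 s = 81766.1 Mb = 10.221 GB.
H.264: 29.128 Mbps × 360 s = 10486.1 Mb = 1.311 GB.
Reduction: (1 − 1.311/10.221) × 100 = 87.18%.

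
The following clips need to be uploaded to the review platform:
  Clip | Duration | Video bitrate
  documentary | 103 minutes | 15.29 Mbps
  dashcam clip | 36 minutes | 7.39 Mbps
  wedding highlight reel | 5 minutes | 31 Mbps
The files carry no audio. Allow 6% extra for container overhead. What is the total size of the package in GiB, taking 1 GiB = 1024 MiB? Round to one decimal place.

documentary: 15.290 Mbps × 6180 s × 1.06 = 100161.7 Mb
dashcam clip: 7.390 Mbps × 2160 s × 1.06 = 16920.1 Mb
wedding highlight reel: 31.000 Mbps × 300 s × 1.06 = 9858.0 Mb
Total: 126939.9 Mb = 15867.5 MB.
= 14.78 GiB.

14.8 GiB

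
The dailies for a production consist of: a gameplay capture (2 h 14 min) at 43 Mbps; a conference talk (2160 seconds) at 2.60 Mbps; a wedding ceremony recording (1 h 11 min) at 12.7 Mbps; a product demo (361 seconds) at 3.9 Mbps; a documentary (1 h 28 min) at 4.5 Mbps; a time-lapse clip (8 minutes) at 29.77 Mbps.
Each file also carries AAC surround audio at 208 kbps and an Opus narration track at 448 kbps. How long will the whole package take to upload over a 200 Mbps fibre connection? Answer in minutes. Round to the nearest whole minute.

38 minutes

Audio total: 208 + 448 = 656 kbps = 0.656 Mbps.
gameplay capture: 43.656 Mbps × 8040 s = 350994.2 Mb
conference talk: 3.256 Mbps × 2160 s = 7033.0 Mb
wedding ceremony recording: 13.356 Mbps × 4260 s = 56896.6 Mb
product demo: 4.556 Mbps × 361 s = 1644.7 Mb
documentary: 5.156 Mbps × 5280 s = 27223.7 Mb
time-lapse clip: 30.426 Mbps × 480 s = 14604.5 Mb
Total: 458396.6 Mb = 57299.6 MB.
At 200 Mbps: 458396.6 / 200 = 2292 s ≈ 38.2 minutes.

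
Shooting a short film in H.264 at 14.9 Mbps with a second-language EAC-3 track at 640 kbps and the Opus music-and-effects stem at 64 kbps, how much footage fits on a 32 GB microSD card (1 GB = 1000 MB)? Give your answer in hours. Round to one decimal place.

Audio total: 640 + 64 = 704 kbps = 0.704 Mbps.
Total bitrate: 14.9 + 0.704 = 15.604 Mbps.
Capacity: 32 GB = 256,000 Mb.
Recording time: 256,000 / 15.604 = 16,406 s ≈ 4.56 hours.

4.6 hours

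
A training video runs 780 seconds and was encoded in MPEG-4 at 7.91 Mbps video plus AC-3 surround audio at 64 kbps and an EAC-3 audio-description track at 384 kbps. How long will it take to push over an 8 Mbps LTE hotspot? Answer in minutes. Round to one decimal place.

13.6 minutes

Audio total: 64 + 384 = 448 kbps = 0.448 Mbps.
Total bitrate: 8.358 Mbps.
File: 8.358 Mbps × 780 s = 6519.2 Mb.
At 8 Mbps: 6519.2 / 8 = 814.9 s ≈ 13.6 minutes.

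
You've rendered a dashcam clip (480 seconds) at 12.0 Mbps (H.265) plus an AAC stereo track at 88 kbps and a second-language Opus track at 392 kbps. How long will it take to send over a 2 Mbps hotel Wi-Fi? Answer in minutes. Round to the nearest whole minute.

Audio total: 88 + 392 = 480 kbps = 0.480 Mbps.
Total bitrate: 12.480 Mbps.
File: 12.480 Mbps × 480 s = 5990.4 Mb.
At 2 Mbps: 5990.4 / 2 = 2995.2 s ≈ 49.9 minutes.

50 minutes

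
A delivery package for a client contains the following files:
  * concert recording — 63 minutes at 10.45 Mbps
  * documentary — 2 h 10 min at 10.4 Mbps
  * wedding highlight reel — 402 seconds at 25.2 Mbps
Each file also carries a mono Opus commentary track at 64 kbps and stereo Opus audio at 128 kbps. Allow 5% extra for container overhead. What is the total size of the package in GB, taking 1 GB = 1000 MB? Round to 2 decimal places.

17.46 GB

Audio total: 64 + 128 = 192 kbps = 0.192 Mbps.
concert recording: 10.642 Mbps × 3780 s × 1.05 = 42238.1 Mb
documentary: 10.592 Mbps × 7800 s × 1.05 = 86748.5 Mb
wedding highlight reel: 25.392 Mbps × 402 s × 1.05 = 10718.0 Mb
Total: 139704.5 Mb = 17463.1 MB.
= 17.46 GB.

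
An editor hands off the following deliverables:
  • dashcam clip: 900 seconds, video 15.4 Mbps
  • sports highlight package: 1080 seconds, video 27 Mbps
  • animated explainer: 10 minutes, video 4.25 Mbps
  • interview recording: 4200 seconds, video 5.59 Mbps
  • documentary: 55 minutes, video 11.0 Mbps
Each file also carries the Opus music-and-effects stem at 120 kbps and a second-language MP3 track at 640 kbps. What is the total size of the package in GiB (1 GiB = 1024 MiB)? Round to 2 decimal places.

13.16 GiB

Audio total: 120 + 640 = 760 kbps = 0.760 Mbps.
dashcam clip: 16.160 Mbps × 900 s = 14544.0 Mb
sports highlight package: 27.760 Mbps × 1080 s = 29980.8 Mb
animated explainer: 5.010 Mbps × 600 s = 3006.0 Mb
interview recording: 6.350 Mbps × 4200 s = 26670.0 Mb
documentary: 11.760 Mbps × 3300 s = 38808.0 Mb
Total: 113008.8 Mb = 14126.1 MB.
= 13.16 GiB.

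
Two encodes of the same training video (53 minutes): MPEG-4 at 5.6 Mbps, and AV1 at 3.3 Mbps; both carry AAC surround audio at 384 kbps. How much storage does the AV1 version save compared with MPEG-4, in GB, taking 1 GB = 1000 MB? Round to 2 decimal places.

53 min = 3180 s
Audio: 384 kbps = 0.384 Mbps.
MPEG-4: 5.984 Mbps × 3180 s = 19029.1 Mb = 2.379 GB.
AV1: 3.684 Mbps × 3180 s = 11715.1 Mb = 1.464 GB.
Saving: 2.379 − 1.464 = 0.914 GB.

0.91 GB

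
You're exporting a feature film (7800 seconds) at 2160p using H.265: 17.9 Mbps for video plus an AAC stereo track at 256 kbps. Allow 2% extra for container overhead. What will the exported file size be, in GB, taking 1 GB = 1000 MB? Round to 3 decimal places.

18.056 GB

Audio: 256 kbps = 0.256 Mbps.
Total bitrate: 17.9 + 0.256 = 18.156 Mbps.
Stream data: 18.156 Mbps × 7800 s = 141616.8 Mb.
With 2% container overhead: ×1.02.
144,449 Mb ÷ 8 = 18,056 MB → 18.06 GB.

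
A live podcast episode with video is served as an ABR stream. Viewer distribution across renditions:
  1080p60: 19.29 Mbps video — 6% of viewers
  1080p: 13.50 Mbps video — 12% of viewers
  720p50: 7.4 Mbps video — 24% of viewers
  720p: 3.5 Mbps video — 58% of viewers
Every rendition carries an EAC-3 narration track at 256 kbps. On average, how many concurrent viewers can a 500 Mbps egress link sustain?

73

Audio: 256 kbps = 0.256 Mbps.
Average per-viewer bitrate: 0.06×19.546 + 0.12×13.756 + 0.24×7.656 + 0.58×3.756 = 6.839 Mbps.
500 Mbps = 500.0 Mbps; 500.0 / 6.839 = 73.11 → 73.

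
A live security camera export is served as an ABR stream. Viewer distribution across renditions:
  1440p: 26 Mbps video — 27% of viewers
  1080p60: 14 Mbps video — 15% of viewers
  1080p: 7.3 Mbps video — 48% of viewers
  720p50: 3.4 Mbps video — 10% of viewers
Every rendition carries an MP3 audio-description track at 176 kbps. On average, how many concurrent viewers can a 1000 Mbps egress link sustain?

Audio: 176 kbps = 0.176 Mbps.
Average per-viewer bitrate: 0.27×26.176 + 0.15×14.176 + 0.48×7.476 + 0.10×3.576 = 13.140 Mbps.
1000 Mbps = 1,000 Mbps; 1,000 / 13.140 = 76.10 → 76.

76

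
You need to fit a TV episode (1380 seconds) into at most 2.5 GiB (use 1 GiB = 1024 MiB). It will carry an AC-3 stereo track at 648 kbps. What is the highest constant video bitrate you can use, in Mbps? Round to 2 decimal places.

Budget: 2.5 GiB = 21474.8 Mb.
Total bitrate budget: 21474.8 Mb / 1380 s = 15.561 Mbps.
Audio: 648 kbps = 0.648 Mbps.
Video: 15.561 − 0.648 = 14.913 Mbps.

14.91 Mbps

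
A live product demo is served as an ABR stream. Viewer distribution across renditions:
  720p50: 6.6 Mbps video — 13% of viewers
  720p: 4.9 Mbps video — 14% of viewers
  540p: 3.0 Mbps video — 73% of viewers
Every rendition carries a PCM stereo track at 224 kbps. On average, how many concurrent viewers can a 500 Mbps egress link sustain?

Audio: 224 kbps = 0.224 Mbps.
Average per-viewer bitrate: 0.13×6.824 + 0.14×5.124 + 0.73×3.224 = 3.958 Mbps.
500 Mbps = 500.0 Mbps; 500.0 / 3.958 = 126.33 → 126.

126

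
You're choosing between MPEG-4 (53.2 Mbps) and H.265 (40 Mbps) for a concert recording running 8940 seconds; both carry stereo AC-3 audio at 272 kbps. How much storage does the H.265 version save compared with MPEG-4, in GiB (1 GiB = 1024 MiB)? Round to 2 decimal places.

13.74 GiB

Audio: 272 kbps = 0.272 Mbps.
MPEG-4: 53.472 Mbps × 8940 s = 478039.7 Mb = 55.651 GiB.
H.265: 40.272 Mbps × 8940 s = 360031.7 Mb = 41.913 GiB.
Saving: 55.651 − 41.913 = 13.738 GiB.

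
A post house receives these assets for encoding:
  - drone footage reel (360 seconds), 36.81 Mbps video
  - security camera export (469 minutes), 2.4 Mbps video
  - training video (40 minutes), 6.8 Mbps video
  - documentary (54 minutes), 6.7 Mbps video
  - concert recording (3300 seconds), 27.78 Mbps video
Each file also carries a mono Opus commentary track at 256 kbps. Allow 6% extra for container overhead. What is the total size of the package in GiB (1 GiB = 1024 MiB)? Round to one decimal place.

Audio: 256 kbps = 0.256 Mbps.
drone footage reel: 37.066 Mbps × 360 s × 1.06 = 14144.4 Mb
security camera export: 2.656 Mbps × 28140 s × 1.06 = 79224.2 Mb
training video: 7.056 Mbps × 2400 s × 1.06 = 17950.5 Mb
documentary: 6.956 Mbps × 3240 s × 1.06 = 23889.7 Mb
concert recording: 28.036 Mbps × 3300 s × 1.06 = 98069.9 Mb
Total: 233278.7 Mb = 29159.8 MB.
= 27.16 GiB.

27.2 GiB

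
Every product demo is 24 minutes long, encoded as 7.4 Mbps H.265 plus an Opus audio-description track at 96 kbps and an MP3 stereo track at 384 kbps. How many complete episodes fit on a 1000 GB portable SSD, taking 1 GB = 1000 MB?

24 min = 1440 s
Audio total: 96 + 384 = 480 kbps = 0.480 Mbps.
Total bitrate: 7.880 Mbps.
Per item: 7.880 Mbps × 1440 s = 11,347 Mb = 1,418 MB.
Capacity: 1000 GB = 8,000,000 Mb; 705.02 items → 705 complete.

705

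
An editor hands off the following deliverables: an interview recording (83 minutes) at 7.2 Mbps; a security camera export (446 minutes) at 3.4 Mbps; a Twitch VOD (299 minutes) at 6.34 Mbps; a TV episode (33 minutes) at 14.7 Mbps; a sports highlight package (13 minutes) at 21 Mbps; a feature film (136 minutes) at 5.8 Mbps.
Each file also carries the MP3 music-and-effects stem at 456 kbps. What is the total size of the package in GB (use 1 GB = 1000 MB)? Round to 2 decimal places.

Audio: 456 kbps = 0.456 Mbps.
interview recording: 7.656 Mbps × 4980 s = 38126.9 Mb
security camera export: 3.856 Mbps × 26760 s = 103186.6 Mb
Twitch VOD: 6.796 Mbps × 17940 s = 121920.2 Mb
TV episode: 15.156 Mbps × 1980 s = 30008.9 Mb
sports highlight package: 21.456 Mbps × 780 s = 16735.7 Mb
feature film: 6.256 Mbps × 8160 s = 51049.0 Mb
Total: 361027.2 Mb = 45128.4 MB.
= 45.13 GB.

45.13 GB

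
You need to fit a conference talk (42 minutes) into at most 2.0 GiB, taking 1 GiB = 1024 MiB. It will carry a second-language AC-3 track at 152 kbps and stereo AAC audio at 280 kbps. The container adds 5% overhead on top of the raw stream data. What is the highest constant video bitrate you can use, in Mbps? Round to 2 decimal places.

Budget: 2.0 GiB = 17179.9 Mb.
Stream payload after overhead: 17179.9 / 1.05 = 16361.8 Mb.
42 min = 2520 s
Total bitrate budget: 16361.8 Mb / 2520 s = 6.493 Mbps.
Audio total: 152 + 280 = 432 kbps = 0.432 Mbps.
Video: 6.493 − 0.432 = 6.061 Mbps.

6.06 Mbps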